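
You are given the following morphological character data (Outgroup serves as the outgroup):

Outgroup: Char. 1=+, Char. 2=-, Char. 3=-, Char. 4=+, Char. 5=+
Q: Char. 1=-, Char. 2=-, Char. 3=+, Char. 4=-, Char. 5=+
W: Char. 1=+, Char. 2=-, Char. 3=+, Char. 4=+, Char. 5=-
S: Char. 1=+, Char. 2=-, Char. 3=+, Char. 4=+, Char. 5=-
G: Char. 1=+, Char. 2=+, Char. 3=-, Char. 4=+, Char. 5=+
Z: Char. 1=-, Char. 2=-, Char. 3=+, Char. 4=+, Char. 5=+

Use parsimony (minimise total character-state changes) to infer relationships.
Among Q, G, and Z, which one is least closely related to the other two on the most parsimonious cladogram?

G

Character polarity is set by the outgroup: the derived state is whichever differs from the outgroup's state, so for Char. 1, Char. 4, Char. 5 the derived state is '-', and for the remaining characters it is '+'.
Char. 1 (derived state '-') is shared by Q and Z — a synapomorphy uniting that clade.
Char. 2 (derived state '+') is unique to G (autapomorphy; uninformative for grouping).
Only Q, S, W, and Z show the derived state '+' for Char. 3, supporting them as a clade.
Char. 4: derived state '-' in Q only — an autapomorphy, so it tells us nothing about relationships among taxa.
Char. 5 (derived state '-') is shared by S and W — a synapomorphy uniting that clade.
Most parsimonious ingroup topology: (((Q,Z),(W,S)),G).
Z and Q share a more recent common ancestor with each other than either does with G, so G is the least closely related of the three.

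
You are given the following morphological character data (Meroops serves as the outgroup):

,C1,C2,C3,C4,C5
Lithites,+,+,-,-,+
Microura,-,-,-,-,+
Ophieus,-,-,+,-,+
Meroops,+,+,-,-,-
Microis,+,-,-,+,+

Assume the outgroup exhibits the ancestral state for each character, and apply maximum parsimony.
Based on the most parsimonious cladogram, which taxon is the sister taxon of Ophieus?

Character polarity is set by the outgroup: the derived state is whichever differs from the outgroup's state, so for C1, C2 the derived state is '-', and for the remaining characters it is '+'.
C1: derived state '-' in Microura and Ophieus only — synapomorphy for {Microura, Ophieus}.
Only Microis, Microura, and Ophieus show the derived state '-' for C2, supporting them as a clade.
C3: derived state '+' in Ophieus only — an autapomorphy, so it tells us nothing about relationships among taxa.
C4: derived state '+' in Microis only — an autapomorphy, so it tells us nothing about relationships among taxa.
All ingroup taxa share the derived state '+' for C5; it defines the ingroup but does not resolve relationships within it.
Most parsimonious ingroup topology: (((Microura,Ophieus),Microis),Lithites).
Ophieus and Microura form a cherry on this tree, so they are sister taxa.

Microura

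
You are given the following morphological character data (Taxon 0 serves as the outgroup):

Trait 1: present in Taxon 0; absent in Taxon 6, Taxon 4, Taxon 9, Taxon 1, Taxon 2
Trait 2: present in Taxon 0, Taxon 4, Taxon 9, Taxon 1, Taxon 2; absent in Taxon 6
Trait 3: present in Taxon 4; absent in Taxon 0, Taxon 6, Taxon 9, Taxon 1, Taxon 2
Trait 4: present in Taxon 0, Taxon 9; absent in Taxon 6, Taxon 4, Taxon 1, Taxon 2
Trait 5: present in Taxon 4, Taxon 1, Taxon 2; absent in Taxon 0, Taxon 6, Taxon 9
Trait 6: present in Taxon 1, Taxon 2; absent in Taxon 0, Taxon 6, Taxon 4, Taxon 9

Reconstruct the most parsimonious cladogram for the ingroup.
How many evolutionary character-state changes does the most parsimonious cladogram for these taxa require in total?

Character polarity is set by the outgroup: the derived state is whichever differs from the outgroup's state, so for Trait 1, Trait 2, Trait 4 the derived state is 'absent', and for the remaining characters it is 'present'.
All ingroup taxa share the derived state 'absent' for Trait 1; it defines the ingroup but does not resolve relationships within it.
Trait 2 (derived state 'absent') is unique to Taxon 6 (autapomorphy; uninformative for grouping).
Trait 3: derived state 'present' in Taxon 4 only — an autapomorphy, so it tells us nothing about relationships among taxa.
Trait 4 (derived state 'absent') is shared by Taxon 1, Taxon 2, Taxon 4, and Taxon 6 — a synapomorphy uniting that clade.
Only Taxon 1, Taxon 2, and Taxon 4 show the derived state 'present' for Trait 5, supporting them as a clade.
Only Taxon 1 and Taxon 2 show the derived state 'present' for Trait 6, supporting them as a clade.
Most parsimonious ingroup topology: ((Taxon 6,(Taxon 4,(Taxon 1,Taxon 2))),Taxon 9).
Changes per character on this tree: Trait 1: 1; Trait 2: 1; Trait 3: 1; Trait 4: 1; Trait 5: 1; Trait 6: 1.
Total = 6.

6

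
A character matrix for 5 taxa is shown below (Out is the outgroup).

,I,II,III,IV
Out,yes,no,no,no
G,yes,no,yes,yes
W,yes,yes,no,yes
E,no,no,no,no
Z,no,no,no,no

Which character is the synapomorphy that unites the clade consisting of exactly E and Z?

I

Character polarity is set by the outgroup: the derived state is whichever differs from the outgroup's state, so for I the derived state is 'no', and for the remaining characters it is 'yes'.
I: derived state 'no' in E and Z only — synapomorphy for {E, Z}.
II (derived state 'yes') is unique to W (autapomorphy; uninformative for grouping).
III (derived state 'yes') is unique to G (autapomorphy; uninformative for grouping).
Only G and W show the derived state 'yes' for IV, supporting them as a clade.
Most parsimonious ingroup topology: ((G,W),(E,Z)).
The clade {E, Z} is supported by I: its derived state 'no' occurs in exactly those taxa and in no other taxon (including the outgroup).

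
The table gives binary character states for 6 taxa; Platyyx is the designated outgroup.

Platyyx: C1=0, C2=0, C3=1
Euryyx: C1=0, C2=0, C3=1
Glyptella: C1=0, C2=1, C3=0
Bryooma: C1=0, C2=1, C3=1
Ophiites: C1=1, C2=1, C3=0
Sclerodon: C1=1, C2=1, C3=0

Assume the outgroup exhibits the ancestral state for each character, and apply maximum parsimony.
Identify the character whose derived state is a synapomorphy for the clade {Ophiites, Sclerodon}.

Character polarity is set by the outgroup: the derived state is whichever differs from the outgroup's state, so for C3 the derived state is '0', and for the remaining characters it is '1'.
C1 (derived state '1') is shared by Ophiites and Sclerodon — a synapomorphy uniting that clade.
Only Bryooma, Glyptella, Ophiites, and Sclerodon show the derived state '1' for C2, supporting them as a clade.
C3: derived state '0' in Glyptella, Ophiites, and Sclerodon only — synapomorphy for {Glyptella, Ophiites, Sclerodon}.
Most parsimonious ingroup topology: (Euryyx,((Glyptella,(Ophiites,Sclerodon)),Bryooma)).
The clade {Ophiites, Sclerodon} is supported by C1: its derived state '1' occurs in exactly those taxa and in no other taxon (including the outgroup).

C1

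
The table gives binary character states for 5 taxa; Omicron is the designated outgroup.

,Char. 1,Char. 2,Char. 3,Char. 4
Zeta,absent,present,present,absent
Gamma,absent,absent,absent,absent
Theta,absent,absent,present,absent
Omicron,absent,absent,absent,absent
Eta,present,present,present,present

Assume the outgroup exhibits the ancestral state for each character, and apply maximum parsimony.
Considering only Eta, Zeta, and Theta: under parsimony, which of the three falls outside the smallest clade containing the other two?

Theta

The outgroup has state 'absent' for every character, so 'present' is the derived state throughout.
Char. 1 (derived state 'present') is unique to Eta (autapomorphy; uninformative for grouping).
Only Eta and Zeta show the derived state 'present' for Char. 2, supporting them as a clade.
Only Eta, Theta, and Zeta show the derived state 'present' for Char. 3, supporting them as a clade.
Char. 4: derived state 'present' in Eta only — an autapomorphy, so it tells us nothing about relationships among taxa.
Most parsimonious ingroup topology: (Gamma,((Eta,Zeta),Theta)).
Eta and Zeta share a more recent common ancestor with each other than either does with Theta, so Theta is the least closely related of the three.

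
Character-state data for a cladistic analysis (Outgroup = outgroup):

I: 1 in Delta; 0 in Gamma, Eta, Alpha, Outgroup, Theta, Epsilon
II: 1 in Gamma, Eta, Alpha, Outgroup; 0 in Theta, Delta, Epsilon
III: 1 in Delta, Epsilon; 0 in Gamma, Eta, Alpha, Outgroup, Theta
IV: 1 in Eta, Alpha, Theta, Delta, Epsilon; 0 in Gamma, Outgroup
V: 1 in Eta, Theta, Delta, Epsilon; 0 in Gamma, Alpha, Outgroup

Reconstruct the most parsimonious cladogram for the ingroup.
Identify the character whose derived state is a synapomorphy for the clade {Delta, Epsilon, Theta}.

Character polarity is set by the outgroup: the derived state is whichever differs from the outgroup's state, so for II the derived state is '0', and for the remaining characters it is '1'.
I: derived state '1' in Delta only — an autapomorphy, so it tells us nothing about relationships among taxa.
II (derived state '0') is shared by Delta, Epsilon, and Theta — a synapomorphy uniting that clade.
Only Delta and Epsilon show the derived state '1' for III, supporting them as a clade.
IV (derived state '1') is shared by Alpha, Delta, Epsilon, Eta, and Theta — a synapomorphy uniting that clade.
Only Delta, Epsilon, Eta, and Theta show the derived state '1' for V, supporting them as a clade.
Most parsimonious ingroup topology: (((((Delta,Epsilon),Theta),Eta),Alpha),Gamma).
The clade {Delta, Epsilon, Theta} is supported by II: its derived state '0' occurs in exactly those taxa and in no other taxon (including the outgroup).

II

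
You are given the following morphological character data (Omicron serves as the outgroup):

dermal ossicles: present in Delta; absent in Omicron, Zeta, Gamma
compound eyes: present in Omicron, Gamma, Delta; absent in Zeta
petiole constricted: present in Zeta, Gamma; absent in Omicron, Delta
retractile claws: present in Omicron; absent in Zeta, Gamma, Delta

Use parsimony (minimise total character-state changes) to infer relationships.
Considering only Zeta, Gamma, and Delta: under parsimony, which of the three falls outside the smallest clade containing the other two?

Delta

Character polarity is set by the outgroup: the derived state is whichever differs from the outgroup's state, so for compound eyes, retractile claws the derived state is 'absent', and for the remaining characters it is 'present'.
dermal ossicles: derived state 'present' in Delta only — an autapomorphy, so it tells us nothing about relationships among taxa.
compound eyes: derived state 'absent' in Zeta only — an autapomorphy, so it tells us nothing about relationships among taxa.
petiole constricted (derived state 'present') is shared by Gamma and Zeta — a synapomorphy uniting that clade.
All ingroup taxa share the derived state 'absent' for retractile claws; it defines the ingroup but does not resolve relationships within it.
Most parsimonious ingroup topology: ((Zeta,Gamma),Delta).
Gamma and Zeta share a more recent common ancestor with each other than either does with Delta, so Delta is the least closely related of the three.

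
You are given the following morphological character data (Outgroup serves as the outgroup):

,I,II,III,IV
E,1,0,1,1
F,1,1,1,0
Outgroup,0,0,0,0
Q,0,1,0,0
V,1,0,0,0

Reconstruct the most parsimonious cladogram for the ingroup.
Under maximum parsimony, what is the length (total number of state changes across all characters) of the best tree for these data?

The outgroup has state '0' for every character, so '1' is the derived state throughout.
I (derived state '1') is shared by E, F, and V — a synapomorphy uniting that clade.
II (state '1') occurs in F and Q but conflicts with the nesting implied by the other characters — most parsimoniously interpreted as homoplasy.
III (derived state '1') is shared by E and F — a synapomorphy uniting that clade.
IV (derived state '1') is unique to E (autapomorphy; uninformative for grouping).
Most parsimonious ingroup topology: ((V,(F,E)),Q).
Changes per character on this tree: I: 1; II: 2; III: 1; IV: 1.
Total = 5.

5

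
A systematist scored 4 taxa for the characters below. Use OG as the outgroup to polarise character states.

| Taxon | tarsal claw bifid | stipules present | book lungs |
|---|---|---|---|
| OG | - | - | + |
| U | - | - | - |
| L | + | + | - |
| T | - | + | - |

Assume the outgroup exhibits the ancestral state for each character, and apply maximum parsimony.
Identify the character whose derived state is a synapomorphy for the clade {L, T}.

stipules present

Character polarity is set by the outgroup: the derived state is whichever differs from the outgroup's state, so for book lungs the derived state is '-', and for the remaining characters it is '+'.
tarsal claw bifid (derived state '+') is unique to L (autapomorphy; uninformative for grouping).
stipules present: derived state '+' in L and T only — synapomorphy for {L, T}.
book lungs (derived state '-') is shared by all ingroup taxa — unites the whole ingroup.
Most parsimonious ingroup topology: (U,(L,T)).
The clade {L, T} is supported by stipules present: its derived state '+' occurs in exactly those taxa and in no other taxon (including the outgroup).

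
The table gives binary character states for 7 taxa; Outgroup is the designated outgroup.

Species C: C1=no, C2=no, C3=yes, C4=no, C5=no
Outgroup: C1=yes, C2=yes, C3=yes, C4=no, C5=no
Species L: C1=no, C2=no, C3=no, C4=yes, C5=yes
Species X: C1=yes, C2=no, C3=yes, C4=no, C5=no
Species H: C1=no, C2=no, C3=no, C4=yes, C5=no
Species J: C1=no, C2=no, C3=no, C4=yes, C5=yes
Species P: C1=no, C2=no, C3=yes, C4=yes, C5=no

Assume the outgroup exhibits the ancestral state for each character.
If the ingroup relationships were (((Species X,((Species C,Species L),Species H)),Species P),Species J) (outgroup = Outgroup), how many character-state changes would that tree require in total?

Map each character onto (((Species X,((Species C,Species L),Species H)),Species P),Species J) (rooted by Outgroup) and count the minimum state changes it requires (Fitch parsimony):
C1: 2; C2: 1; C3: 3; C4: 3; C5: 2.
Total tree length = 11.

11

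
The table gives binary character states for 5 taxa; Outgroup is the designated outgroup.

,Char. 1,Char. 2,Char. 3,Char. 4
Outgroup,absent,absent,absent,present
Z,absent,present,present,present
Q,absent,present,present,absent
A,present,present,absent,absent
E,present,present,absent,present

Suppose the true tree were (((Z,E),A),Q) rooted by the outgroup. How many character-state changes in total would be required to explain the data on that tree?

7

Map each character onto (((Z,E),A),Q) (rooted by Outgroup) and count the minimum state changes it requires (Fitch parsimony):
Char. 1: 2; Char. 2: 1; Char. 3: 2; Char. 4: 2.
Total tree length = 7.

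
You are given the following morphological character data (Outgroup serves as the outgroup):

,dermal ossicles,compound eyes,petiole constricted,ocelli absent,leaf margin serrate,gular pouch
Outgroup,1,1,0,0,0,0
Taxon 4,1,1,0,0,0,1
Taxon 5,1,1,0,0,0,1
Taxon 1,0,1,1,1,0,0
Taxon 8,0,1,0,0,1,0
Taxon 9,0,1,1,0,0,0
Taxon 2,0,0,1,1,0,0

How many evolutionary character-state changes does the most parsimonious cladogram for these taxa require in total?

6

Character polarity is set by the outgroup: the derived state is whichever differs from the outgroup's state, so for dermal ossicles, compound eyes the derived state is '0', and for the remaining characters it is '1'.
dermal ossicles (derived state '0') is shared by Taxon 1, Taxon 2, Taxon 8, and Taxon 9 — a synapomorphy uniting that clade.
compound eyes: derived state '0' in Taxon 2 only — an autapomorphy, so it tells us nothing about relationships among taxa.
petiole constricted (derived state '1') is shared by Taxon 1, Taxon 2, and Taxon 9 — a synapomorphy uniting that clade.
ocelli absent (derived state '1') is shared by Taxon 1 and Taxon 2 — a synapomorphy uniting that clade.
leaf margin serrate: derived state '1' in Taxon 8 only — an autapomorphy, so it tells us nothing about relationships among taxa.
gular pouch: derived state '1' in Taxon 4 and Taxon 5 only — synapomorphy for {Taxon 4, Taxon 5}.
Most parsimonious ingroup topology: ((Taxon 4,Taxon 5),(((Taxon 1,Taxon 2),Taxon 9),Taxon 8)).
Changes per character on this tree: dermal ossicles: 1; compound eyes: 1; petiole constricted: 1; ocelli absent: 1; leaf margin serrate: 1; gular pouch: 1.
Total = 6.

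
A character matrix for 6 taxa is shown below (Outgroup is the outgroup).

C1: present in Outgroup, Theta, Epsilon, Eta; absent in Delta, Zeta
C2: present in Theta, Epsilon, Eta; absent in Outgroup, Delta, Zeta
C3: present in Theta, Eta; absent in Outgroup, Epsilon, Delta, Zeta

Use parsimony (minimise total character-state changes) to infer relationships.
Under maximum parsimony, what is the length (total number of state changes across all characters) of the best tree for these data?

3

Character polarity is set by the outgroup: the derived state is whichever differs from the outgroup's state, so for C1 the derived state is 'absent', and for the remaining characters it is 'present'.
Only Delta and Zeta show the derived state 'absent' for C1, supporting them as a clade.
C2: derived state 'present' in Epsilon, Eta, and Theta only — synapomorphy for {Epsilon, Eta, Theta}.
C3: derived state 'present' in Eta and Theta only — synapomorphy for {Eta, Theta}.
Most parsimonious ingroup topology: (((Theta,Eta),Epsilon),(Delta,Zeta)).
Changes per character on this tree: C1: 1; C2: 1; C3: 1.
Total = 3.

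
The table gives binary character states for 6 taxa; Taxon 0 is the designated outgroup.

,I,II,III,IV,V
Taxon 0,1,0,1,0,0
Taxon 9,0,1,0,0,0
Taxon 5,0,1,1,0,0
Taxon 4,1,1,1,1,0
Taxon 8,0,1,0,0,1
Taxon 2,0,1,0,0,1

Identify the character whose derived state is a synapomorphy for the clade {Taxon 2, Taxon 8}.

V

Character polarity is set by the outgroup: the derived state is whichever differs from the outgroup's state, so for I, III the derived state is '0', and for the remaining characters it is '1'.
I (derived state '0') is shared by Taxon 2, Taxon 5, Taxon 8, and Taxon 9 — a synapomorphy uniting that clade.
All ingroup taxa share the derived state '1' for II; it defines the ingroup but does not resolve relationships within it.
Only Taxon 2, Taxon 8, and Taxon 9 show the derived state '0' for III, supporting them as a clade.
IV: derived state '1' in Taxon 4 only — an autapomorphy, so it tells us nothing about relationships among taxa.
V (derived state '1') is shared by Taxon 2 and Taxon 8 — a synapomorphy uniting that clade.
Most parsimonious ingroup topology: (((Taxon 9,(Taxon 8,Taxon 2)),Taxon 5),Taxon 4).
The clade {Taxon 2, Taxon 8} is supported by V: its derived state '1' occurs in exactly those taxa and in no other taxon (including the outgroup).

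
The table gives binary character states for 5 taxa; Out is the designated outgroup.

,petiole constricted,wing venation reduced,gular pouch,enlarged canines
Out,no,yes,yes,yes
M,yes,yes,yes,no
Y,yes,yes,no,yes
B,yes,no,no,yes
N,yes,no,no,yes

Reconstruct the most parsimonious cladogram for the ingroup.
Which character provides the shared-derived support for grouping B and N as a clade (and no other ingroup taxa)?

Character polarity is set by the outgroup: the derived state is whichever differs from the outgroup's state, so for wing venation reduced, gular pouch, enlarged canines the derived state is 'no', and for the remaining characters it is 'yes'.
petiole constricted (derived state 'yes') is shared by all ingroup taxa — unites the whole ingroup.
Only B and N show the derived state 'no' for wing venation reduced, supporting them as a clade.
gular pouch (derived state 'no') is shared by B, N, and Y — a synapomorphy uniting that clade.
enlarged canines: derived state 'no' in M only — an autapomorphy, so it tells us nothing about relationships among taxa.
Most parsimonious ingroup topology: (M,(Y,(B,N))).
The clade {B, N} is supported by wing venation reduced: its derived state 'no' occurs in exactly those taxa and in no other taxon (including the outgroup).

wing venation reduced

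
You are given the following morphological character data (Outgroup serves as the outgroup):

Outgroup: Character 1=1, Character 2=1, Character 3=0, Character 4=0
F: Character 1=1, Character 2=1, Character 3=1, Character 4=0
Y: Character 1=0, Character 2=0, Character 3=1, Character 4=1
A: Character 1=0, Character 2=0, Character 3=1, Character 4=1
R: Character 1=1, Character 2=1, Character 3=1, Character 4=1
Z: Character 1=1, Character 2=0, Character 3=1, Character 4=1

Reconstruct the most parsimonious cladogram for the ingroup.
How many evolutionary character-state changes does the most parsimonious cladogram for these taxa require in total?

4

Character polarity is set by the outgroup: the derived state is whichever differs from the outgroup's state, so for Character 1, Character 2 the derived state is '0', and for the remaining characters it is '1'.
Character 1: derived state '0' in A and Y only — synapomorphy for {A, Y}.
Only A, Y, and Z show the derived state '0' for Character 2, supporting them as a clade.
All ingroup taxa share the derived state '1' for Character 3; it defines the ingroup but does not resolve relationships within it.
Only A, R, Y, and Z show the derived state '1' for Character 4, supporting them as a clade.
Most parsimonious ingroup topology: (F,(((Y,A),Z),R)).
Changes per character on this tree: Character 1: 1; Character 2: 1; Character 3: 1; Character 4: 1.
Total = 4.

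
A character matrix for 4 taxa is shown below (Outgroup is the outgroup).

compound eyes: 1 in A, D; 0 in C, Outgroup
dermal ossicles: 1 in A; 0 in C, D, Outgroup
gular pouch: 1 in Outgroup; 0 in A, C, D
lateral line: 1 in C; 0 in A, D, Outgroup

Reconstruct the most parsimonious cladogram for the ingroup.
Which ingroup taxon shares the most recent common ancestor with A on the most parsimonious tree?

D

Character polarity is set by the outgroup: the derived state is whichever differs from the outgroup's state, so for gular pouch the derived state is '0', and for the remaining characters it is '1'.
compound eyes: derived state '1' in A and D only — synapomorphy for {A, D}.
dermal ossicles (derived state '1') is unique to A (autapomorphy; uninformative for grouping).
All ingroup taxa share the derived state '0' for gular pouch; it defines the ingroup but does not resolve relationships within it.
lateral line (derived state '1') is unique to C (autapomorphy; uninformative for grouping).
Most parsimonious ingroup topology: ((D,A),C).
A and D form a cherry on this tree, so they are sister taxa.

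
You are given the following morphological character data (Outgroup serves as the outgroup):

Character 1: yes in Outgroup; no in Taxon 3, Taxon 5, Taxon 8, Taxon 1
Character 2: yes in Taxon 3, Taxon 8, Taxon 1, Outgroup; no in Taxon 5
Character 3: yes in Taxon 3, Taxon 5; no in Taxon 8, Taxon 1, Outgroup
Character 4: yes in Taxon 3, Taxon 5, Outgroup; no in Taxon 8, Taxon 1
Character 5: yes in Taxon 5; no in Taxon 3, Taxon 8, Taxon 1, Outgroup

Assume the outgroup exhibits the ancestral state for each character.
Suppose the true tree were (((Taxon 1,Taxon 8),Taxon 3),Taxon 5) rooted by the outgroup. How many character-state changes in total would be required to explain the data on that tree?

6

Map each character onto (((Taxon 1,Taxon 8),Taxon 3),Taxon 5) (rooted by Outgroup) and count the minimum state changes it requires (Fitch parsimony):
Character 1: 1; Character 2: 1; Character 3: 2; Character 4: 1; Character 5: 1.
Total tree length = 6.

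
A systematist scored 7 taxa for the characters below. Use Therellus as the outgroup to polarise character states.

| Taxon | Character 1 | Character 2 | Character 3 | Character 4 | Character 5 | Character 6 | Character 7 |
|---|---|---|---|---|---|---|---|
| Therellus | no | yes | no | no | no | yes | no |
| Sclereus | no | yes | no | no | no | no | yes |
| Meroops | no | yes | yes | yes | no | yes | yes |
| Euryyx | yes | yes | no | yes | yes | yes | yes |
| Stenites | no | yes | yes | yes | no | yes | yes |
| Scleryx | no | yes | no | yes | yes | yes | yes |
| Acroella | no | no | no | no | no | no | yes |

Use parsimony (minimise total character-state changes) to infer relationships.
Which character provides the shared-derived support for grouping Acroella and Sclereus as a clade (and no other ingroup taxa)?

Character 6

Character polarity is set by the outgroup: the derived state is whichever differs from the outgroup's state, so for Character 2, Character 6 the derived state is 'no', and for the remaining characters it is 'yes'.
Character 1: derived state 'yes' in Euryyx only — an autapomorphy, so it tells us nothing about relationships among taxa.
Character 2: derived state 'no' in Acroella only — an autapomorphy, so it tells us nothing about relationships among taxa.
Character 3: derived state 'yes' in Meroops and Stenites only — synapomorphy for {Meroops, Stenites}.
Character 4: derived state 'yes' in Euryyx, Meroops, Scleryx, and Stenites only — synapomorphy for {Euryyx, Meroops, Scleryx, Stenites}.
Only Euryyx and Scleryx show the derived state 'yes' for Character 5, supporting them as a clade.
Only Acroella and Sclereus show the derived state 'no' for Character 6, supporting them as a clade.
Character 7 (derived state 'yes') is shared by all ingroup taxa — unites the whole ingroup.
Most parsimonious ingroup topology: ((Sclereus,Acroella),((Meroops,Stenites),(Euryyx,Scleryx))).
The clade {Acroella, Sclereus} is supported by Character 6: its derived state 'no' occurs in exactly those taxa and in no other taxon (including the outgroup).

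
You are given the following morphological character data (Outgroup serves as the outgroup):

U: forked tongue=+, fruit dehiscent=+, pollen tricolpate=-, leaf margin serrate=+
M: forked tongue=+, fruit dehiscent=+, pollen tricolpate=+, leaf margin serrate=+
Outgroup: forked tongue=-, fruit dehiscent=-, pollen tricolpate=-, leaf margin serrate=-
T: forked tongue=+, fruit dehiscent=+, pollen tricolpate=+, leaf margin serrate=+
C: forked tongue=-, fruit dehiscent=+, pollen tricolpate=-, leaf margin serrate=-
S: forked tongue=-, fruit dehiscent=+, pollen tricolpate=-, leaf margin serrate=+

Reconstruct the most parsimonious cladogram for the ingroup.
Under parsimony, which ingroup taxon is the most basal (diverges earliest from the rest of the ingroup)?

C

The outgroup has state '-' for every character, so '+' is the derived state throughout.
forked tongue: derived state '+' in M, T, and U only — synapomorphy for {M, T, U}.
All ingroup taxa share the derived state '+' for fruit dehiscent; it defines the ingroup but does not resolve relationships within it.
pollen tricolpate: derived state '+' in M and T only — synapomorphy for {M, T}.
Only M, S, T, and U show the derived state '+' for leaf margin serrate, supporting them as a clade.
Most parsimonious ingroup topology: (C,(((T,M),U),S)).
C is sister to the clade containing all other ingroup taxa, so it is the earliest-diverging (most basal) ingroup lineage.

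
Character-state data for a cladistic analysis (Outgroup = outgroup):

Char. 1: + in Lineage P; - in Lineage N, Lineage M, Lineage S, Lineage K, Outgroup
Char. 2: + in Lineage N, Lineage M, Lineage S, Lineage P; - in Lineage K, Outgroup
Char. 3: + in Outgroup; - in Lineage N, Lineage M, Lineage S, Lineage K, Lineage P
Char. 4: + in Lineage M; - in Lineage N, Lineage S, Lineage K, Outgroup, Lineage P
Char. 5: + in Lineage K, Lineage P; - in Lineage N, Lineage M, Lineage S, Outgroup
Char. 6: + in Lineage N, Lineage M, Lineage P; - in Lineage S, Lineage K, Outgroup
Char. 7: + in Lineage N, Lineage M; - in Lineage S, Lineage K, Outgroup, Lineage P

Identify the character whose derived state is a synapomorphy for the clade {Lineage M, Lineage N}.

Character polarity is set by the outgroup: the derived state is whichever differs from the outgroup's state, so for Char. 3 the derived state is '-', and for the remaining characters it is '+'.
Char. 1: derived state '+' in Lineage P only — an autapomorphy, so it tells us nothing about relationships among taxa.
Only Lineage M, Lineage N, Lineage P, and Lineage S show the derived state '+' for Char. 2, supporting them as a clade.
Char. 3 (derived state '-') is shared by all ingroup taxa — unites the whole ingroup.
Char. 4 (derived state '+') is unique to Lineage M (autapomorphy; uninformative for grouping).
Char. 5 (state '+') occurs in Lineage K and Lineage P but conflicts with the nesting implied by the other characters — most parsimoniously interpreted as homoplasy.
Char. 6: derived state '+' in Lineage M, Lineage N, and Lineage P only — synapomorphy for {Lineage M, Lineage N, Lineage P}.
Only Lineage M and Lineage N show the derived state '+' for Char. 7, supporting them as a clade.
Most parsimonious ingroup topology: (((Lineage P,(Lineage N,Lineage M)),Lineage S),Lineage K).
The clade {Lineage M, Lineage N} is supported by Char. 7: its derived state '+' occurs in exactly those taxa and in no other taxon (including the outgroup).

Char. 7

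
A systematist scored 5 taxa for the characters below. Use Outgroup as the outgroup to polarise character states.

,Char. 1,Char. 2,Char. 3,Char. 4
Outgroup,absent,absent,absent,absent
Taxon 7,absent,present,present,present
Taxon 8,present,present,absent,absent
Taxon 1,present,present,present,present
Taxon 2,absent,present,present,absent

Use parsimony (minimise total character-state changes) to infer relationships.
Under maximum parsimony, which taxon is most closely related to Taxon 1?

Taxon 7

The outgroup has state 'absent' for every character, so 'present' is the derived state throughout.
Char. 1 groups Taxon 1 and Taxon 8, which is incompatible with the clades supported by the remaining characters; treating it as convergent (homoplasy) costs fewer steps than any alternative tree.
All ingroup taxa share the derived state 'present' for Char. 2; it defines the ingroup but does not resolve relationships within it.
Only Taxon 1, Taxon 2, and Taxon 7 show the derived state 'present' for Char. 3, supporting them as a clade.
Only Taxon 1 and Taxon 7 show the derived state 'present' for Char. 4, supporting them as a clade.
Most parsimonious ingroup topology: (((Taxon 7,Taxon 1),Taxon 2),Taxon 8).
Taxon 1 and Taxon 7 form a cherry on this tree, so they are sister taxa.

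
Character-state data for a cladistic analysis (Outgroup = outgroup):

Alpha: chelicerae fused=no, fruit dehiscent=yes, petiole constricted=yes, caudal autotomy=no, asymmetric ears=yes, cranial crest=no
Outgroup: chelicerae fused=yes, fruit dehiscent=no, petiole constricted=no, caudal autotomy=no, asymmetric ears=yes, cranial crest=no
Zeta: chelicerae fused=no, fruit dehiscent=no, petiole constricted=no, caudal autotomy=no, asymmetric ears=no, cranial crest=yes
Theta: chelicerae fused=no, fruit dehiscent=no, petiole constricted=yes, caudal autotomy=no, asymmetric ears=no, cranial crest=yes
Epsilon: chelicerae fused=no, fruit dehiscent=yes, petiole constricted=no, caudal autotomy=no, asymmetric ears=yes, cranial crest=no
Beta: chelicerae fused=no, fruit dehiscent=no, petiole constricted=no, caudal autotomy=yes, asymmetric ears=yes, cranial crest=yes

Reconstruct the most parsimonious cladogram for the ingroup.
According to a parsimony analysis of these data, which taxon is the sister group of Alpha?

Epsilon

Character polarity is set by the outgroup: the derived state is whichever differs from the outgroup's state, so for chelicerae fused, asymmetric ears the derived state is 'no', and for the remaining characters it is 'yes'.
All ingroup taxa share the derived state 'no' for chelicerae fused; it defines the ingroup but does not resolve relationships within it.
Only Alpha and Epsilon show the derived state 'yes' for fruit dehiscent, supporting them as a clade.
petiole constricted (state 'yes') occurs in Alpha and Theta but conflicts with the nesting implied by the other characters — most parsimoniously interpreted as homoplasy.
caudal autotomy: derived state 'yes' in Beta only — an autapomorphy, so it tells us nothing about relationships among taxa.
asymmetric ears: derived state 'no' in Theta and Zeta only — synapomorphy for {Theta, Zeta}.
cranial crest: derived state 'yes' in Beta, Theta, and Zeta only — synapomorphy for {Beta, Theta, Zeta}.
Most parsimonious ingroup topology: (((Theta,Zeta),Beta),(Epsilon,Alpha)).
Alpha and Epsilon form a cherry on this tree, so they are sister taxa.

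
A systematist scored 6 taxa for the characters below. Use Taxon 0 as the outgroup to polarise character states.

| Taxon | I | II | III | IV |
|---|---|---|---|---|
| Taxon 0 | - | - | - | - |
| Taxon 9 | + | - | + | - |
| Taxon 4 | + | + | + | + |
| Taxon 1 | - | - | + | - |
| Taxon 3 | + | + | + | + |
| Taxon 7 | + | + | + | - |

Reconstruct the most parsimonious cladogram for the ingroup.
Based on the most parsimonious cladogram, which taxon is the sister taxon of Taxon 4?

Taxon 3

The outgroup has state '-' for every character, so '+' is the derived state throughout.
Only Taxon 3, Taxon 4, Taxon 7, and Taxon 9 show the derived state '+' for I, supporting them as a clade.
II (derived state '+') is shared by Taxon 3, Taxon 4, and Taxon 7 — a synapomorphy uniting that clade.
III (derived state '+') is shared by all ingroup taxa — unites the whole ingroup.
Only Taxon 3 and Taxon 4 show the derived state '+' for IV, supporting them as a clade.
Most parsimonious ingroup topology: ((Taxon 9,((Taxon 4,Taxon 3),Taxon 7)),Taxon 1).
Taxon 4 and Taxon 3 form a cherry on this tree, so they are sister taxa.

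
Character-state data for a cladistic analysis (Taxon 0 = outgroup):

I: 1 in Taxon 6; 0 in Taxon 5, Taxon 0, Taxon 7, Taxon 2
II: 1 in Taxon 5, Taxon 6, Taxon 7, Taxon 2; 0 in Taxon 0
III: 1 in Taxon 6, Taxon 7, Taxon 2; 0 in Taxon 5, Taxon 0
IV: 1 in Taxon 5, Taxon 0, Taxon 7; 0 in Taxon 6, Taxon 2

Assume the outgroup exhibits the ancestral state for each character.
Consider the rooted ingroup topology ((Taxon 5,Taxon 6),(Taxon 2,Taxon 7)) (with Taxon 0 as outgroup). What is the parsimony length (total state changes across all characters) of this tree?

Map each character onto ((Taxon 5,Taxon 6),(Taxon 2,Taxon 7)) (rooted by Taxon 0) and count the minimum state changes it requires (Fitch parsimony):
I: 1; II: 1; III: 2; IV: 2.
Total tree length = 6.

6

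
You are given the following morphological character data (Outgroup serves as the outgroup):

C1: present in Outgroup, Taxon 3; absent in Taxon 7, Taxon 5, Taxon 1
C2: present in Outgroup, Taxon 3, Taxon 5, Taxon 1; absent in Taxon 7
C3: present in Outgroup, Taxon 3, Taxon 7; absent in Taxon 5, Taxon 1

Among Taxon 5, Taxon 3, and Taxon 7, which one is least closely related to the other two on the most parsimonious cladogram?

Taxon 3

The outgroup has state 'present' for every character, so 'absent' is the derived state throughout.
C1: derived state 'absent' in Taxon 1, Taxon 5, and Taxon 7 only — synapomorphy for {Taxon 1, Taxon 5, Taxon 7}.
C2 (derived state 'absent') is unique to Taxon 7 (autapomorphy; uninformative for grouping).
C3: derived state 'absent' in Taxon 1 and Taxon 5 only — synapomorphy for {Taxon 1, Taxon 5}.
Most parsimonious ingroup topology: (Taxon 3,(Taxon 7,(Taxon 5,Taxon 1))).
Taxon 7 and Taxon 5 share a more recent common ancestor with each other than either does with Taxon 3, so Taxon 3 is the least closely related of the three.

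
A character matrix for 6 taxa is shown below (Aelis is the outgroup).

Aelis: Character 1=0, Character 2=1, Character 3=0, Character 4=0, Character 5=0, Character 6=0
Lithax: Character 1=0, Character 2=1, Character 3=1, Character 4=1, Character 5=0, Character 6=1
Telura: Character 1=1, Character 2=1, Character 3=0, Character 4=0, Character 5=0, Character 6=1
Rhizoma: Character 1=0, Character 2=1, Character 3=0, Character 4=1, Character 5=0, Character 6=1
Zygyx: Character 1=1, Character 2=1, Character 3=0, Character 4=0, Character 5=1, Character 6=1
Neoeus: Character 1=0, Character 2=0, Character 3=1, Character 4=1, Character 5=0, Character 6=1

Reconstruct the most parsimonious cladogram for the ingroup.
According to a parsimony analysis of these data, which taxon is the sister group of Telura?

Zygyx

Character polarity is set by the outgroup: the derived state is whichever differs from the outgroup's state, so for Character 2 the derived state is '0', and for the remaining characters it is '1'.
Character 1: derived state '1' in Telura and Zygyx only — synapomorphy for {Telura, Zygyx}.
Character 2: derived state '0' in Neoeus only — an autapomorphy, so it tells us nothing about relationships among taxa.
Character 3: derived state '1' in Lithax and Neoeus only — synapomorphy for {Lithax, Neoeus}.
Character 4 (derived state '1') is shared by Lithax, Neoeus, and Rhizoma — a synapomorphy uniting that clade.
Character 5 (derived state '1') is unique to Zygyx (autapomorphy; uninformative for grouping).
All ingroup taxa share the derived state '1' for Character 6; it defines the ingroup but does not resolve relationships within it.
Most parsimonious ingroup topology: (((Lithax,Neoeus),Rhizoma),(Telura,Zygyx)).
Telura and Zygyx form a cherry on this tree, so they are sister taxa.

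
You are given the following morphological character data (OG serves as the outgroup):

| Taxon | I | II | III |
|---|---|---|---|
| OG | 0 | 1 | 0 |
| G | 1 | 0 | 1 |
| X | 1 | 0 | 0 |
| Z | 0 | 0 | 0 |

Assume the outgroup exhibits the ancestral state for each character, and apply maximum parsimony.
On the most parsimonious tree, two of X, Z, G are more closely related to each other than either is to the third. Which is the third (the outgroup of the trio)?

Character polarity is set by the outgroup: the derived state is whichever differs from the outgroup's state, so for II the derived state is '0', and for the remaining characters it is '1'.
I (derived state '1') is shared by G and X — a synapomorphy uniting that clade.
II (derived state '0') is shared by all ingroup taxa — unites the whole ingroup.
III: derived state '1' in G only — an autapomorphy, so it tells us nothing about relationships among taxa.
Most parsimonious ingroup topology: ((G,X),Z).
X and G share a more recent common ancestor with each other than either does with Z, so Z is the least closely related of the three.

Z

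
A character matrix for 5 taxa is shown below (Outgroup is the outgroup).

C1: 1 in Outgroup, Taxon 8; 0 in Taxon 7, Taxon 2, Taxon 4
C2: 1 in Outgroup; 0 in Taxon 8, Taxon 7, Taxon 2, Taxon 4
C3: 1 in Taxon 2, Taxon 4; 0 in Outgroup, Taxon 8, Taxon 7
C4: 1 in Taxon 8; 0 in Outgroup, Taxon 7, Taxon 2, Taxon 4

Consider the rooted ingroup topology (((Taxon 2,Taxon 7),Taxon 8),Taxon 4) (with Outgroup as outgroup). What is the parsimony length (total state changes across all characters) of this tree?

6

Map each character onto (((Taxon 2,Taxon 7),Taxon 8),Taxon 4) (rooted by Outgroup) and count the minimum state changes it requires (Fitch parsimony):
C1: 2; C2: 1; C3: 2; C4: 1.
Total tree length = 6.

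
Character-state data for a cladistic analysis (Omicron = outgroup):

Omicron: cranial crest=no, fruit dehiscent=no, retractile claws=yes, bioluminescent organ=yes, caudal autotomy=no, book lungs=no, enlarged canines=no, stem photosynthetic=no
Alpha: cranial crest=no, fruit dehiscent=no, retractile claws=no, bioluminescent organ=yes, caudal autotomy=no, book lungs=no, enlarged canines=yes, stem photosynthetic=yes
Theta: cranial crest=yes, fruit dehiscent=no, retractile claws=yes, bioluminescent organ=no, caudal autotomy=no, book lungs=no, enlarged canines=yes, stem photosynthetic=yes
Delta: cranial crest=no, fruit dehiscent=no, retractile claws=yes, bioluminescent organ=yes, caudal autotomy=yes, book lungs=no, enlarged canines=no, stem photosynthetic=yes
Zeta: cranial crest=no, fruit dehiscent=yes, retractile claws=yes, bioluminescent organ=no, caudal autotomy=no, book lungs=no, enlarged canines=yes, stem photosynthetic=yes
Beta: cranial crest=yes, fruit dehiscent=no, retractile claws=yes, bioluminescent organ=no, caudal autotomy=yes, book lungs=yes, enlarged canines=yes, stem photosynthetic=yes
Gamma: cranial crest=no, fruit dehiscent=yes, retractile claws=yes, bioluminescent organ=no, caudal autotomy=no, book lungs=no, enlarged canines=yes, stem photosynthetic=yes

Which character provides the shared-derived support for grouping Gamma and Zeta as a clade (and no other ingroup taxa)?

fruit dehiscent

Character polarity is set by the outgroup: the derived state is whichever differs from the outgroup's state, so for retractile claws, bioluminescent organ the derived state is 'no', and for the remaining characters it is 'yes'.
cranial crest: derived state 'yes' in Beta and Theta only — synapomorphy for {Beta, Theta}.
fruit dehiscent: derived state 'yes' in Gamma and Zeta only — synapomorphy for {Gamma, Zeta}.
retractile claws (derived state 'no') is unique to Alpha (autapomorphy; uninformative for grouping).
bioluminescent organ: derived state 'no' in Beta, Gamma, Theta, and Zeta only — synapomorphy for {Beta, Gamma, Theta, Zeta}.
caudal autotomy (state 'yes') occurs in Beta and Delta but conflicts with the nesting implied by the other characters — most parsimoniously interpreted as homoplasy.
book lungs (derived state 'yes') is unique to Beta (autapomorphy; uninformative for grouping).
enlarged canines (derived state 'yes') is shared by Alpha, Beta, Gamma, Theta, and Zeta — a synapomorphy uniting that clade.
stem photosynthetic (derived state 'yes') is shared by all ingroup taxa — unites the whole ingroup.
Most parsimonious ingroup topology: ((Alpha,((Theta,Beta),(Zeta,Gamma))),Delta).
The clade {Gamma, Zeta} is supported by fruit dehiscent: its derived state 'yes' occurs in exactly those taxa and in no other taxon (including the outgroup).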